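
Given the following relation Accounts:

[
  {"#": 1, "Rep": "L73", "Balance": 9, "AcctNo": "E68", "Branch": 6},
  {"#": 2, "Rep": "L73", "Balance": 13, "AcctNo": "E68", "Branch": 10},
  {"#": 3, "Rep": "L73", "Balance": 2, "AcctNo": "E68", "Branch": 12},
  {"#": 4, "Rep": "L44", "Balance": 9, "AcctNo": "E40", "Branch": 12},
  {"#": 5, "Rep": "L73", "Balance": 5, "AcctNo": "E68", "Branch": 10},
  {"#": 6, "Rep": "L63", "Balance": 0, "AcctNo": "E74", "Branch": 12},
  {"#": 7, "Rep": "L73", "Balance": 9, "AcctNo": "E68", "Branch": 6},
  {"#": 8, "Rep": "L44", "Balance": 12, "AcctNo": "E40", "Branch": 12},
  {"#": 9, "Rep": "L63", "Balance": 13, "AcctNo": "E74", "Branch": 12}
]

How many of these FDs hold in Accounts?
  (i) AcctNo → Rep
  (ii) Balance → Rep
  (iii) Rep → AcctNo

2

(i) AcctNo → Rep: every LHS value maps to a single RHS value — holds.
(ii) Balance → Rep: Balance=9: rows 1, 4, 7 → Rep takes values {L73, L44} — violation; Balance=13: rows 2, 9 → Rep takes values {L73, L63} — violation — fails.
(iii) Rep → AcctNo: every LHS value maps to a single RHS value — holds.
2 of the 3 dependencies hold.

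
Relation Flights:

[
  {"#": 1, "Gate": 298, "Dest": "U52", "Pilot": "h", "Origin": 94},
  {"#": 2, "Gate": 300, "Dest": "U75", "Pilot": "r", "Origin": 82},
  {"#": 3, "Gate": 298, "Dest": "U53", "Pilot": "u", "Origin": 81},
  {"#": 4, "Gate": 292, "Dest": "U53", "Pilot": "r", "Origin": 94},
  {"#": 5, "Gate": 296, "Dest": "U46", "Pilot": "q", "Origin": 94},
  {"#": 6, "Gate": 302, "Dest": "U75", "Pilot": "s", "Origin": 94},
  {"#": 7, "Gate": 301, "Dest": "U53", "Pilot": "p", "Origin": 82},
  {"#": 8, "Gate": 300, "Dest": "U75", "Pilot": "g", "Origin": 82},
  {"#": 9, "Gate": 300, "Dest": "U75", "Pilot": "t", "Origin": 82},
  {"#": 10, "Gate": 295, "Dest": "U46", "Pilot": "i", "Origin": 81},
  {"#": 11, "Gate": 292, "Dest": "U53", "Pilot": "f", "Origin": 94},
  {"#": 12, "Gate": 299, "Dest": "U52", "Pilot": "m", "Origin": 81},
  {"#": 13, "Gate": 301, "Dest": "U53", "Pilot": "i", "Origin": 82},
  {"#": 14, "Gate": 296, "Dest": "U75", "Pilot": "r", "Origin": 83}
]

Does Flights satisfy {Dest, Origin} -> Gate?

(Dest=U52, Origin=94): row 1 → Gate = 298 ✓
(Dest=U75, Origin=82): rows 2, 8, 9 → Gate = 300, 300, 300 ✓
(Dest=U53, Origin=81): row 3 → Gate = 298 ✓
(Dest=U53, Origin=94): rows 4, 11 → Gate = 292, 292 ✓
(Dest=U46, Origin=94): row 5 → Gate = 296 ✓
(Dest=U75, Origin=94): row 6 → Gate = 302 ✓
(Dest=U53, Origin=82): rows 7, 13 → Gate = 301, 301 ✓
(Dest=U46, Origin=81): row 10 → Gate = 295 ✓
(Dest=U52, Origin=81): row 12 → Gate = 299 ✓
(Dest=U75, Origin=83): row 14 → Gate = 296 ✓
Every {Dest, Origin} value is associated with a single Gate value, so {Dest, Origin} -> Gate holds.

Yes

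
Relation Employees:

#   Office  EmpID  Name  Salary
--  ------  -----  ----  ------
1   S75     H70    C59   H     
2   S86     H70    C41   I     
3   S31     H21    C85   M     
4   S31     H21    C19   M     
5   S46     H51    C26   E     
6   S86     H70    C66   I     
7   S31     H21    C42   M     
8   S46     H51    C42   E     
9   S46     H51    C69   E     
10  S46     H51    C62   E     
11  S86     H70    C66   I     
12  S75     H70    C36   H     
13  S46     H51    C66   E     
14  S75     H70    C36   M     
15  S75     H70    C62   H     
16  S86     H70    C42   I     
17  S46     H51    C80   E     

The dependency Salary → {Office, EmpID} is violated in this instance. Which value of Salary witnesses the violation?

M

Salary=H: rows 1, 12, 15 → {Office,EmpID} = (S75, H70), (S75, H70), (S75, H70) ✓
Salary=I: rows 2, 6, 11, 16 → {Office,EmpID} = (S86, H70), (S86, H70), (S86, H70), (S86, H70) ✓
Salary=M: rows 3, 4, 7, 14 → {Office,EmpID} takes values {(S31, H21), (S75, H70)} — violation
Salary=E: rows 5, 8, 9, 10, 13, 17 → {Office,EmpID} = (S46, H51), (S46, H51), (S46, H51), (S46, H51), (S46, H51), (S46, H51) ✓
The only Salary value with inconsistent RHS is Salary=M.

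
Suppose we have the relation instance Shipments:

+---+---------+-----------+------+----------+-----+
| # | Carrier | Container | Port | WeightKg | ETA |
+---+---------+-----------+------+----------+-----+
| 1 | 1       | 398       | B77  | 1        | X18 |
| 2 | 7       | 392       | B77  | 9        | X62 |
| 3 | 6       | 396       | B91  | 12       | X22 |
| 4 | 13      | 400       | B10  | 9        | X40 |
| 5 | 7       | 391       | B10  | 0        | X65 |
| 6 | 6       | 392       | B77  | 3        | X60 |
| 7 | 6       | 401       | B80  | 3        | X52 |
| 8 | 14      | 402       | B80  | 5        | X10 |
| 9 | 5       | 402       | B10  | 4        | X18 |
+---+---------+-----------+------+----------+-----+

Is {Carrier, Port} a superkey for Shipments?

All 9 rows have distinct {Carrier, Port} values, so {Carrier, Port} → (all attributes) holds and {Carrier, Port} is a superkey.

Yes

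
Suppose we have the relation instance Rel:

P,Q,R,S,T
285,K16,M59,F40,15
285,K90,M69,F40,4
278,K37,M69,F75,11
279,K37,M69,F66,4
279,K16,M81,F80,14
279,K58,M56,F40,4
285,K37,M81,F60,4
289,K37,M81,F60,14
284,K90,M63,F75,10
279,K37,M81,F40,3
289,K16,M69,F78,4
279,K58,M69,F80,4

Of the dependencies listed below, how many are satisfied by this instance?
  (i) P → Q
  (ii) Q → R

0

(i) P → Q: P=285: 3 rows → Q takes values {K16, K90, K37} — violation; P=279: 5 rows → Q takes values {K37, K16, K58} — violation; P=289: 2 rows → Q takes values {K37, K16} — violation — fails.
(ii) Q → R: Q=K16: 3 rows → R takes values {M59, M81, M69} — violation; Q=K90: 2 rows → R takes values {M69, M63} — violation; Q=K37: 5 rows → R takes values {M69, M81} — violation; Q=K58: 2 rows → R takes values {M56, M69} — violation — fails.
None of the 2 dependencies hold.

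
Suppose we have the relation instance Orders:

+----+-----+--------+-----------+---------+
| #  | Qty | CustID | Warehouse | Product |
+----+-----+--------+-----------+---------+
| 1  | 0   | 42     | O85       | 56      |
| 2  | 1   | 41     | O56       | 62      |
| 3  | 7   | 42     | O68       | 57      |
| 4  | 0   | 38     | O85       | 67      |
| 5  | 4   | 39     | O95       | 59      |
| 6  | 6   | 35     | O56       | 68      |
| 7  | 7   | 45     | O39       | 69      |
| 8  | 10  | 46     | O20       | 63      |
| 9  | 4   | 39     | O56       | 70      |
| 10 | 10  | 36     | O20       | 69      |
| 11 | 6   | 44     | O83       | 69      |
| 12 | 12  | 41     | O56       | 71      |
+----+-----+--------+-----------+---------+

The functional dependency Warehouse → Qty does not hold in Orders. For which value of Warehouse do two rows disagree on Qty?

Warehouse=O85: rows 1, 4 → Qty = 0, 0 ✓
Warehouse=O56: rows 2, 6, 9, 12 → Qty takes values {1, 6, 4, 12} — violation
Warehouse=O68: row 3 → Qty = 7 ✓
Warehouse=O95: row 5 → Qty = 4 ✓
Warehouse=O39: row 7 → Qty = 7 ✓
Warehouse=O20: rows 8, 10 → Qty = 10, 10 ✓
Warehouse=O83: row 11 → Qty = 6 ✓
The only Warehouse value with inconsistent Qty is Warehouse=O56.

O56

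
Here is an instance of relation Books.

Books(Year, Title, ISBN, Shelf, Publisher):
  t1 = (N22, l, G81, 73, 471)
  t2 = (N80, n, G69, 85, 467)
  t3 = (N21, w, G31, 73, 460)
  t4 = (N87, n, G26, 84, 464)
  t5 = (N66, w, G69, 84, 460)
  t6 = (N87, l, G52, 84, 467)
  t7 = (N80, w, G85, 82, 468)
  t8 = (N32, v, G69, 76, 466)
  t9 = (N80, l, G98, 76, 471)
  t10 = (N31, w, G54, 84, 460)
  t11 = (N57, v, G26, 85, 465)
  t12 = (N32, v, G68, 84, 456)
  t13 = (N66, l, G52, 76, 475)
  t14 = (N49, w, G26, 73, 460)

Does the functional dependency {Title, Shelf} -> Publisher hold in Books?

(Title=l, Shelf=73): row 1 → Publisher = 471 ✓
(Title=n, Shelf=85): row 2 → Publisher = 467 ✓
(Title=w, Shelf=73): rows 3, 14 → Publisher = 460, 460 ✓
(Title=n, Shelf=84): row 4 → Publisher = 464 ✓
(Title=w, Shelf=84): rows 5, 10 → Publisher = 460, 460 ✓
(Title=l, Shelf=84): row 6 → Publisher = 467 ✓
(Title=w, Shelf=82): row 7 → Publisher = 468 ✓
(Title=v, Shelf=76): row 8 → Publisher = 466 ✓
(Title=l, Shelf=76): rows 9, 13 → Publisher takes values {471, 475} — violation
(Title=v, Shelf=85): row 11 → Publisher = 465 ✓
(Title=v, Shelf=84): row 12 → Publisher = 456 ✓
Two rows agree on {Title, Shelf} but differ on Publisher, so {Title, Shelf} -> Publisher does not hold.

No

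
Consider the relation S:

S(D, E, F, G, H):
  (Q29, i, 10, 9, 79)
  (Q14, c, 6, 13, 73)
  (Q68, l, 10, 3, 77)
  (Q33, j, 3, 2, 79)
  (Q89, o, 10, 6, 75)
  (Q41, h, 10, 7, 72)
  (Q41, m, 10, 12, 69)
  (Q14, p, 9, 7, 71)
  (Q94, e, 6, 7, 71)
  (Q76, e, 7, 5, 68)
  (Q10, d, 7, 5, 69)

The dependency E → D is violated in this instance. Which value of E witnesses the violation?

e

E=i: 1 row → D = Q29 ✓
E=c: 1 row → D = Q14 ✓
E=l: 1 row → D = Q68 ✓
E=j: 1 row → D = Q33 ✓
E=o: 1 row → D = Q89 ✓
E=h: 1 row → D = Q41 ✓
E=m: 1 row → D = Q41 ✓
E=p: 1 row → D = Q14 ✓
E=e: 2 rows → D takes values {Q94, Q76} — violation
E=d: 1 row → D = Q10 ✓
The only E value with inconsistent D is E=e.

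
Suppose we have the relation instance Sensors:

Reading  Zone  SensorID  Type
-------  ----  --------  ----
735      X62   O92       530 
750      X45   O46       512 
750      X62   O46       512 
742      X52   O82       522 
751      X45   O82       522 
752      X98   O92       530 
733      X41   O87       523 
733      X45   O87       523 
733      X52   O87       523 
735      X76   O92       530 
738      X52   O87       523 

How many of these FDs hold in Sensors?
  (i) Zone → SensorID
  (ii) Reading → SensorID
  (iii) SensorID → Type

(i) Zone → SensorID: Zone=X62: 2 rows → SensorID takes values {O92, O46} — violation; Zone=X45: 3 rows → SensorID takes values {O46, O82, O87} — violation; Zone=X52: 3 rows → SensorID takes values {O82, O87} — violation — fails.
(ii) Reading → SensorID: every LHS value maps to a single RHS value — holds.
(iii) SensorID → Type: every LHS value maps to a single RHS value — holds.
2 of the 3 dependencies hold.

2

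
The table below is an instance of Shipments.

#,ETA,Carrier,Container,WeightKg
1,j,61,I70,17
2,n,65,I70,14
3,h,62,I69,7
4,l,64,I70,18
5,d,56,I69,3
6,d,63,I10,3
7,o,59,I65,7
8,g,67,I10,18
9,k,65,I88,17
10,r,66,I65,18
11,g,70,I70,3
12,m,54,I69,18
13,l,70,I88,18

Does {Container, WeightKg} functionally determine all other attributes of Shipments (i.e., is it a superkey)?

Yes

All 13 rows have distinct {Container, WeightKg} values, so {Container, WeightKg} → (all attributes) holds and {Container, WeightKg} is a superkey.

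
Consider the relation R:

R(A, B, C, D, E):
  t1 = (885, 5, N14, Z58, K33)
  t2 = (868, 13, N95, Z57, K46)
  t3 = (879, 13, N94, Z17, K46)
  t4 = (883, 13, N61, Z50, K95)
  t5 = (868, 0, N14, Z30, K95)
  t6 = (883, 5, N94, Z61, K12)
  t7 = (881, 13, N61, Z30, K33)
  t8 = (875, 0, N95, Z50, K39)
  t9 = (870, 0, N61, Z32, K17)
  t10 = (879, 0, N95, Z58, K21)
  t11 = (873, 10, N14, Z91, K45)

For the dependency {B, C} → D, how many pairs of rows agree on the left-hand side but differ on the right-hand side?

(B=13, C=N61): violating pairs (4,7) — 1 pair.
(B=0, C=N95): violating pairs (8,10) — 1 pair.

2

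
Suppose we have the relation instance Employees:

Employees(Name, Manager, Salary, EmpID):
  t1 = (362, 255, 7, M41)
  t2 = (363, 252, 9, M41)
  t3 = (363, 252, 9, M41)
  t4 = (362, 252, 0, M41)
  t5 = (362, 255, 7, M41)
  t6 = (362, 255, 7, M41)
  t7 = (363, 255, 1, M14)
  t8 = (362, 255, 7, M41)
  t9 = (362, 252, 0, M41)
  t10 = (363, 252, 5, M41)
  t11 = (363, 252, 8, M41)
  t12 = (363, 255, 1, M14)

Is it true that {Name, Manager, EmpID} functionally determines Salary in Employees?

(Name=362, Manager=255, EmpID=M41): rows 1, 5, 6, 8 → Salary = 7, 7, 7, 7 ✓
(Name=363, Manager=252, EmpID=M41): rows 2, 3, 10, 11 → Salary takes values {9, 5, 8} — violation
(Name=362, Manager=252, EmpID=M41): rows 4, 9 → Salary = 0, 0 ✓
(Name=363, Manager=255, EmpID=M14): rows 7, 12 → Salary = 1, 1 ✓
Two rows agree on {Name, Manager, EmpID} but differ on Salary, so {Name, Manager, EmpID} -> Salary does not hold.

No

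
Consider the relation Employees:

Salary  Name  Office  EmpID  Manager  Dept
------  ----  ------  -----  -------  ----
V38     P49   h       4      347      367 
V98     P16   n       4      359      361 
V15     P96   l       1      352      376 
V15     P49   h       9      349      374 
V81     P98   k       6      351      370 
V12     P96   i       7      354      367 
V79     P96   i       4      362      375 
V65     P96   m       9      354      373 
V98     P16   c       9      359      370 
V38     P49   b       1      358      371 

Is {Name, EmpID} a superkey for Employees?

All 10 rows have distinct {Name, EmpID} values, so {Name, EmpID} → (all attributes) holds and {Name, EmpID} is a superkey.

Yes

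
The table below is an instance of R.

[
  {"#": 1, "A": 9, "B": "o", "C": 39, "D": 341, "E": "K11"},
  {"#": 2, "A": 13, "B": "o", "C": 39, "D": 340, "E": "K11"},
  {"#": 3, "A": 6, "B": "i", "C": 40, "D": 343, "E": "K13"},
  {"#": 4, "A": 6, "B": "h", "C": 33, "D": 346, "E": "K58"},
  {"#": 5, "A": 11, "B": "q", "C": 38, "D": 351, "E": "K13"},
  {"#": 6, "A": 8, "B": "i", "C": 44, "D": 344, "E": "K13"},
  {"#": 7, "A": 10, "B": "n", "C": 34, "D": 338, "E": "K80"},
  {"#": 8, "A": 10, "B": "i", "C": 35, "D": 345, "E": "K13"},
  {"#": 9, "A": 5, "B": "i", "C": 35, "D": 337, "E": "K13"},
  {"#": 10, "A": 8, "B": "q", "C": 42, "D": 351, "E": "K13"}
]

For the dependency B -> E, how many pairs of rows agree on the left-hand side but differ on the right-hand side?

B=o: all 2 rows agree on E — 0 pairs.
B=i: all 4 rows agree on E — 0 pairs.
B=q: all 2 rows agree on E — 0 pairs.

0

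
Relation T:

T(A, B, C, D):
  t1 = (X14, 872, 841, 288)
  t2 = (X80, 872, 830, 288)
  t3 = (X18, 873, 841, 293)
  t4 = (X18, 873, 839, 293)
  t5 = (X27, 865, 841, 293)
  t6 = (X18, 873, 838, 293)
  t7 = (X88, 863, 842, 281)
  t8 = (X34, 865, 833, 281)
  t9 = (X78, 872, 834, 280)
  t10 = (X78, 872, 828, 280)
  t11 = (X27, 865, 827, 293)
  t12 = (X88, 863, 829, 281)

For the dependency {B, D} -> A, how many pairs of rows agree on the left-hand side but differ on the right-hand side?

(B=872, D=288): violating pairs (1,2) — 1 pair.
(B=873, D=293): all 3 rows agree on A — 0 pairs.
(B=865, D=293): all 2 rows agree on A — 0 pairs.
(B=863, D=281): all 2 rows agree on A — 0 pairs.
(B=872, D=280): all 2 rows agree on A — 0 pairs.

1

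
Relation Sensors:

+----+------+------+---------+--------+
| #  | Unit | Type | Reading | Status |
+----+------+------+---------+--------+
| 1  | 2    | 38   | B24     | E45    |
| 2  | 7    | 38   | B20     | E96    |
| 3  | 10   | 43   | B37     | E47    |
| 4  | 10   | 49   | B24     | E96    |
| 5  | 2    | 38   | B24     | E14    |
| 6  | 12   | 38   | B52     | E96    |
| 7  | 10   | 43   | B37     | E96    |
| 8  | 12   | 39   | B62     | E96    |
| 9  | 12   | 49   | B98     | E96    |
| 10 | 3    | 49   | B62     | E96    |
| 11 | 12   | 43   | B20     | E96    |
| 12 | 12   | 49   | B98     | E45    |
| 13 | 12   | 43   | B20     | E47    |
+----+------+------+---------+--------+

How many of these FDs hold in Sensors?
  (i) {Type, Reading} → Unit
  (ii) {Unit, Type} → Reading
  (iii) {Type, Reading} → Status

(i) {Type, Reading} → Unit: every LHS value maps to a single RHS value — holds.
(ii) {Unit, Type} → Reading: every LHS value maps to a single RHS value — holds.
(iii) {Type, Reading} → Status: (Type=38, Reading=B24): rows 1, 5 → Status takes values {E45, E14} — violation; (Type=43, Reading=B37): rows 3, 7 → Status takes values {E47, E96} — violation; (Type=49, Reading=B98): rows 9, 12 → Status takes values {E96, E45} — violation; (Type=43, Reading=B20): rows 11, 13 → Status takes values {E96, E47} — violation — fails.
2 of the 3 dependencies hold.

2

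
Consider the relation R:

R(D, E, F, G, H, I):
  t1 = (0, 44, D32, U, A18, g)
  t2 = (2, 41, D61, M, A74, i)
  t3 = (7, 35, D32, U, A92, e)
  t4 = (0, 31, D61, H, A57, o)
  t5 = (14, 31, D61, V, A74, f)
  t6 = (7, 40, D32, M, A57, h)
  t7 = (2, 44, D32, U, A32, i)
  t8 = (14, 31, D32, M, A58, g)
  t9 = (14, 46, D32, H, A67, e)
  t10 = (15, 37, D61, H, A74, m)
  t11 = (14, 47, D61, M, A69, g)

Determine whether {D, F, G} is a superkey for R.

Yes

All 11 rows have distinct {D, F, G} values, so {D, F, G} → (all attributes) holds and {D, F, G} is a superkey.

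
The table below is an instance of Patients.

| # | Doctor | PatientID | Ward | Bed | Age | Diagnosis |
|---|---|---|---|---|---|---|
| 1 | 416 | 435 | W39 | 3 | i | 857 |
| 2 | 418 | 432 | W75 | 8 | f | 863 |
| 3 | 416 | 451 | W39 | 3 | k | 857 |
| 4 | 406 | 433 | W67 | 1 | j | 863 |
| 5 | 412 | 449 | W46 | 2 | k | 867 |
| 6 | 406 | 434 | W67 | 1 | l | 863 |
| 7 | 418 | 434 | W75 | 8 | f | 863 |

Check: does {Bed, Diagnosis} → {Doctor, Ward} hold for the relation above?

Yes

(Bed=3, Diagnosis=857): rows 1, 3 → {Doctor,Ward} = (416, W39), (416, W39) ✓
(Bed=8, Diagnosis=863): rows 2, 7 → {Doctor,Ward} = (418, W75), (418, W75) ✓
(Bed=1, Diagnosis=863): rows 4, 6 → {Doctor,Ward} = (406, W67), (406, W67) ✓
(Bed=2, Diagnosis=867): row 5 → {Doctor,Ward} = (412, W46) ✓
Every {Bed, Diagnosis} value is associated with a single {Doctor, Ward} value, so {Bed, Diagnosis} → {Doctor, Ward} holds.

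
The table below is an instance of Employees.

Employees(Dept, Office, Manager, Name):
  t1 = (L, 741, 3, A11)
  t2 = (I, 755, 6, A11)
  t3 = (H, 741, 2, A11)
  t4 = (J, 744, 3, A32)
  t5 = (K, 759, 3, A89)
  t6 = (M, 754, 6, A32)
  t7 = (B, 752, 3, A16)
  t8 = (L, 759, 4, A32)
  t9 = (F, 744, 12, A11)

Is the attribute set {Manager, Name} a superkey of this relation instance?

Yes

All 9 rows have distinct {Manager, Name} values, so {Manager, Name} → (all attributes) holds and {Manager, Name} is a superkey.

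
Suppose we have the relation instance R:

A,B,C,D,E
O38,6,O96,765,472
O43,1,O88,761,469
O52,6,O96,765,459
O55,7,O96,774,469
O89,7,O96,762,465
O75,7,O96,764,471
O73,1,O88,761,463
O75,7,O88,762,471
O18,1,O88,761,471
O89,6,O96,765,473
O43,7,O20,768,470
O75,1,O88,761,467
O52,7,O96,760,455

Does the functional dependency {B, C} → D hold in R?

(B=6, C=O96): 3 rows → D = 765, 765, 765 ✓
(B=1, C=O88): 4 rows → D = 761, 761, 761, 761 ✓
(B=7, C=O96): 4 rows → D takes values {774, 762, 764, 760} — violation
(B=7, C=O88): 1 row → D = 762 ✓
(B=7, C=O20): 1 row → D = 768 ✓
Two rows agree on {B, C} but differ on D, so {B, C} → D does not hold.

No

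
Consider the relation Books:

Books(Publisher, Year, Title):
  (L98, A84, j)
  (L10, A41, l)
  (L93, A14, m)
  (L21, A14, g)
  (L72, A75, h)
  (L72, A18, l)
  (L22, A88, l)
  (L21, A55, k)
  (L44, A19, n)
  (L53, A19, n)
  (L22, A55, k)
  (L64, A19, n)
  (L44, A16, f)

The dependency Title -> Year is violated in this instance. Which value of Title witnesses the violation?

Title=j: 1 row → Year = A84 ✓
Title=l: 3 rows → Year takes values {A41, A18, A88} — violation
Title=m: 1 row → Year = A14 ✓
Title=g: 1 row → Year = A14 ✓
Title=h: 1 row → Year = A75 ✓
Title=k: 2 rows → Year = A55, A55 ✓
Title=n: 3 rows → Year = A19, A19, A19 ✓
Title=f: 1 row → Year = A16 ✓
The only Title value with inconsistent Year is Title=l.

l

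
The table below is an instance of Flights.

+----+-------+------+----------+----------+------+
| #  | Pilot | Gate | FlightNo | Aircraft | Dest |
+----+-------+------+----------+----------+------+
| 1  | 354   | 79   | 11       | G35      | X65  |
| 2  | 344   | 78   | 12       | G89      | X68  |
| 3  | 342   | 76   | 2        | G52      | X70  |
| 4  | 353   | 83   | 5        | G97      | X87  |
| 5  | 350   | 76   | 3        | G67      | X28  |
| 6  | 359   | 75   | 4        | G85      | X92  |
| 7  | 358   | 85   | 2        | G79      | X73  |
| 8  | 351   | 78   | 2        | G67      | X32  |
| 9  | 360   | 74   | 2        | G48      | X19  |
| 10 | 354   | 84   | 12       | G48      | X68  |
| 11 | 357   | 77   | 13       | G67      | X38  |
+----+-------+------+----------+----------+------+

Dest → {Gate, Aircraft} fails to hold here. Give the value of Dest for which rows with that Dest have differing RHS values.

Dest=X65: row 1 → {Gate,Aircraft} = (79, G35) ✓
Dest=X68: rows 2, 10 → {Gate,Aircraft} takes values {(78, G89), (84, G48)} — violation
Dest=X70: row 3 → {Gate,Aircraft} = (76, G52) ✓
Dest=X87: row 4 → {Gate,Aircraft} = (83, G97) ✓
Dest=X28: row 5 → {Gate,Aircraft} = (76, G67) ✓
Dest=X92: row 6 → {Gate,Aircraft} = (75, G85) ✓
Dest=X73: row 7 → {Gate,Aircraft} = (85, G79) ✓
Dest=X32: row 8 → {Gate,Aircraft} = (78, G67) ✓
Dest=X19: row 9 → {Gate,Aircraft} = (74, G48) ✓
Dest=X38: row 11 → {Gate,Aircraft} = (77, G67) ✓
The only Dest value with inconsistent RHS is Dest=X68.

X68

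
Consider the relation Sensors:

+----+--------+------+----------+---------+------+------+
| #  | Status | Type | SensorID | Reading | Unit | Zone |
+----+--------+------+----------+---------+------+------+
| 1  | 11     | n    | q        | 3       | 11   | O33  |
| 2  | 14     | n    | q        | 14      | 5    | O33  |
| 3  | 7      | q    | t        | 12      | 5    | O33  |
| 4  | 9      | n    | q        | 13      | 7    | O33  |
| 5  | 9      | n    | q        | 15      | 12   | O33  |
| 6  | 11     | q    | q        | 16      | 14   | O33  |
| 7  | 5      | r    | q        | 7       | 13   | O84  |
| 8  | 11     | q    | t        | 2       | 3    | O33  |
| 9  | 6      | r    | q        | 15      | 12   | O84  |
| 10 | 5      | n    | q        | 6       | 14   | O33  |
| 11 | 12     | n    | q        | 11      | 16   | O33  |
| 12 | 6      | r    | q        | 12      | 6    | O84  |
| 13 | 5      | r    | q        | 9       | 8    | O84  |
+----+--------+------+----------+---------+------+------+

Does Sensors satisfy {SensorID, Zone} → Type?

(SensorID=q, Zone=O33): rows 1, 2, 4, 5, 6, 10, 11 → Type takes values {n, q} — violation
(SensorID=t, Zone=O33): rows 3, 8 → Type = q, q ✓
(SensorID=q, Zone=O84): rows 7, 9, 12, 13 → Type = r, r, r, r ✓
Two rows agree on {SensorID, Zone} but differ on Type, so {SensorID, Zone} → Type does not hold.

No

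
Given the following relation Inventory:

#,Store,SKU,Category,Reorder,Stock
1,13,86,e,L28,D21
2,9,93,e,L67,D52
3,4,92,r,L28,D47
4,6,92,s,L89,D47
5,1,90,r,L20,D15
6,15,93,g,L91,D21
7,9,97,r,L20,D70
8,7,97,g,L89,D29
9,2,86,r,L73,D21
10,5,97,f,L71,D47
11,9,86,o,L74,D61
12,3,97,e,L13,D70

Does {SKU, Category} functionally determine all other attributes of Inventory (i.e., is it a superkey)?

All 12 rows have distinct {SKU, Category} values, so {SKU, Category} → (all attributes) holds and {SKU, Category} is a superkey.

Yes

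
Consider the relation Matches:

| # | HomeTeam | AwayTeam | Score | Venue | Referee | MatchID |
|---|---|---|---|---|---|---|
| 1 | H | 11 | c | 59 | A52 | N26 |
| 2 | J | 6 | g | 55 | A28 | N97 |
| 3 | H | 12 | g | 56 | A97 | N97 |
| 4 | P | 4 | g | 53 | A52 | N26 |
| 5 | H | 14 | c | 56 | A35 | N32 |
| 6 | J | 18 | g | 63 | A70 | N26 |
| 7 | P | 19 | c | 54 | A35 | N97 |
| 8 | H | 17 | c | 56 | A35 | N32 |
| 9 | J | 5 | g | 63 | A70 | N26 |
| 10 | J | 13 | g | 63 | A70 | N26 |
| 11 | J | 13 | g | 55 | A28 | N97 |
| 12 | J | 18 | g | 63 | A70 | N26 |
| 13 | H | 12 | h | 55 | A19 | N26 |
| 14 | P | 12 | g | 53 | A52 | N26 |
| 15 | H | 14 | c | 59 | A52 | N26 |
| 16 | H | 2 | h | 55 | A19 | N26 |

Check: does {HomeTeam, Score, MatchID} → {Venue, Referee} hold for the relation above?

Yes

(HomeTeam=H, Score=c, MatchID=N26): rows 1, 15 → {Venue,Referee} = (59, A52), (59, A52) ✓
(HomeTeam=J, Score=g, MatchID=N97): rows 2, 11 → {Venue,Referee} = (55, A28), (55, A28) ✓
(HomeTeam=H, Score=g, MatchID=N97): row 3 → {Venue,Referee} = (56, A97) ✓
(HomeTeam=P, Score=g, MatchID=N26): rows 4, 14 → {Venue,Referee} = (53, A52), (53, A52) ✓
(HomeTeam=H, Score=c, MatchID=N32): rows 5, 8 → {Venue,Referee} = (56, A35), (56, A35) ✓
(HomeTeam=J, Score=g, MatchID=N26): rows 6, 9, 10, 12 → {Venue,Referee} = (63, A70), (63, A70), (63, A70), (63, A70) ✓
(HomeTeam=P, Score=c, MatchID=N97): row 7 → {Venue,Referee} = (54, A35) ✓
(HomeTeam=H, Score=h, MatchID=N26): rows 13, 16 → {Venue,Referee} = (55, A19), (55, A19) ✓
Every {HomeTeam, Score, MatchID} value is associated with a single {Venue, Referee} value, so {HomeTeam, Score, MatchID} → {Venue, Referee} holds.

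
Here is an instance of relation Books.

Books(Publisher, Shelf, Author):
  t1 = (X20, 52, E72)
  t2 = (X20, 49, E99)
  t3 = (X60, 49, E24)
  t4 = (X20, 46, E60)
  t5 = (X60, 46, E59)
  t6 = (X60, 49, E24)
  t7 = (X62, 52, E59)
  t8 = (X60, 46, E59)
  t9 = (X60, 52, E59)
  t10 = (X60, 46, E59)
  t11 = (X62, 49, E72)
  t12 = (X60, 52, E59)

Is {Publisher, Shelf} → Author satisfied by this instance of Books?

Yes

(Publisher=X20, Shelf=52): row 1 → Author = E72 ✓
(Publisher=X20, Shelf=49): row 2 → Author = E99 ✓
(Publisher=X60, Shelf=49): rows 3, 6 → Author = E24, E24 ✓
(Publisher=X20, Shelf=46): row 4 → Author = E60 ✓
(Publisher=X60, Shelf=46): rows 5, 8, 10 → Author = E59, E59, E59 ✓
(Publisher=X62, Shelf=52): row 7 → Author = E59 ✓
(Publisher=X60, Shelf=52): rows 9, 12 → Author = E59, E59 ✓
(Publisher=X62, Shelf=49): row 11 → Author = E72 ✓
Every {Publisher, Shelf} value is associated with a single Author value, so {Publisher, Shelf} → Author holds.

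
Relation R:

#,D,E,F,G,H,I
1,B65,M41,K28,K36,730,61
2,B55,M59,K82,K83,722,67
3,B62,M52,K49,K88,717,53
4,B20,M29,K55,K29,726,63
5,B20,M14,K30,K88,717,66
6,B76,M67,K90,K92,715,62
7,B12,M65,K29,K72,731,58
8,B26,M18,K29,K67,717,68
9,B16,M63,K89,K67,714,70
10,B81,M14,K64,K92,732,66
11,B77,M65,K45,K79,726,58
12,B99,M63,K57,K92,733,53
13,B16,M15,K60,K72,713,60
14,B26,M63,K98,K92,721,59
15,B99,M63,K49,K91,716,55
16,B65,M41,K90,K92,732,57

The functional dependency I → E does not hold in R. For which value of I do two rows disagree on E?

53

I=61: row 1 → E = M41 ✓
I=67: row 2 → E = M59 ✓
I=53: rows 3, 12 → E takes values {M52, M63} — violation
I=63: row 4 → E = M29 ✓
I=66: rows 5, 10 → E = M14, M14 ✓
I=62: row 6 → E = M67 ✓
I=58: rows 7, 11 → E = M65, M65 ✓
I=68: row 8 → E = M18 ✓
I=70: row 9 → E = M63 ✓
I=60: row 13 → E = M15 ✓
I=59: row 14 → E = M63 ✓
I=55: row 15 → E = M63 ✓
I=57: row 16 → E = M41 ✓
The only I value with inconsistent E is I=53.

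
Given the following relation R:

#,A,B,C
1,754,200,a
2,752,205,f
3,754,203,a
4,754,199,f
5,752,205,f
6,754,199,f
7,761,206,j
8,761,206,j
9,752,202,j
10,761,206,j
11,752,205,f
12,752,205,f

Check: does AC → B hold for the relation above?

No

(A=754, C=a): rows 1, 3 → B takes values {200, 203} — violation
(A=752, C=f): rows 2, 5, 11, 12 → B = 205, 205, 205, 205 ✓
(A=754, C=f): rows 4, 6 → B = 199, 199 ✓
(A=761, C=j): rows 7, 8, 10 → B = 206, 206, 206 ✓
(A=752, C=j): row 9 → B = 202 ✓
Two rows agree on AC but differ on B, so AC → B does not hold.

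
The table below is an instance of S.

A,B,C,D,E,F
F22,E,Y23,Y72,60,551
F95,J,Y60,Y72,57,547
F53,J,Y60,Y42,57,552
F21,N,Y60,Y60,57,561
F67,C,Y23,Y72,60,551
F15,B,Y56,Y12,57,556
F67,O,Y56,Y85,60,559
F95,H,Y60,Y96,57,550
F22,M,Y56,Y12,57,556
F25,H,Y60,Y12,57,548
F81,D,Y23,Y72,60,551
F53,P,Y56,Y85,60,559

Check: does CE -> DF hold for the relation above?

(C=Y23, E=60): 3 rows → {D,F} = (Y72, 551), (Y72, 551), (Y72, 551) ✓
(C=Y60, E=57): 5 rows → {D,F} takes values {(Y72, 547), (Y42, 552), (Y60, 561), (Y96, 550), (Y12, 548)} — violation
(C=Y56, E=57): 2 rows → {D,F} = (Y12, 556), (Y12, 556) ✓
(C=Y56, E=60): 2 rows → {D,F} = (Y85, 559), (Y85, 559) ✓
Two rows agree on CE but differ on DF, so CE -> DF does not hold.

No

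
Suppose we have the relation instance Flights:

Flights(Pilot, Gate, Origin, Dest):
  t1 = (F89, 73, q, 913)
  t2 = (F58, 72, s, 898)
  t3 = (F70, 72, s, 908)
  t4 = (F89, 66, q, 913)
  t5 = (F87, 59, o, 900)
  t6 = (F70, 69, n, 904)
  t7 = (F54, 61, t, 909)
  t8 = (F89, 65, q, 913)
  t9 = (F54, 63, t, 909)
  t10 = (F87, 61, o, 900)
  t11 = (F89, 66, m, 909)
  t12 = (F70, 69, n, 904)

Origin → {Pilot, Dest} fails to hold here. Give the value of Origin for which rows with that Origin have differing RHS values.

s

Origin=q: rows 1, 4, 8 → {Pilot,Dest} = (F89, 913), (F89, 913), (F89, 913) ✓
Origin=s: rows 2, 3 → {Pilot,Dest} takes values {(F58, 898), (F70, 908)} — violation
Origin=o: rows 5, 10 → {Pilot,Dest} = (F87, 900), (F87, 900) ✓
Origin=n: rows 6, 12 → {Pilot,Dest} = (F70, 904), (F70, 904) ✓
Origin=t: rows 7, 9 → {Pilot,Dest} = (F54, 909), (F54, 909) ✓
Origin=m: row 11 → {Pilot,Dest} = (F89, 909) ✓
The only Origin value with inconsistent RHS is Origin=s.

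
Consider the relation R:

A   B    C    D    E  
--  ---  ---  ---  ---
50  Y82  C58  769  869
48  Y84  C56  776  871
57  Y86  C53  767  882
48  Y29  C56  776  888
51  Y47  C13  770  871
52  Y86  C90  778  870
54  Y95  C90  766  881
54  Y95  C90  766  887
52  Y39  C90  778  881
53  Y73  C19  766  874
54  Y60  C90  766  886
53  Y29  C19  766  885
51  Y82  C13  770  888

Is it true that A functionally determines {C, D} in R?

A=50: 1 row → {C,D} = (C58, 769) ✓
A=48: 2 rows → {C,D} = (C56, 776), (C56, 776) ✓
A=57: 1 row → {C,D} = (C53, 767) ✓
A=51: 2 rows → {C,D} = (C13, 770), (C13, 770) ✓
A=52: 2 rows → {C,D} = (C90, 778), (C90, 778) ✓
A=54: 3 rows → {C,D} = (C90, 766), (C90, 766), (C90, 766) ✓
A=53: 2 rows → {C,D} = (C19, 766), (C19, 766) ✓
Every A value is associated with a single {C, D} value, so A → {C, D} holds.

Yes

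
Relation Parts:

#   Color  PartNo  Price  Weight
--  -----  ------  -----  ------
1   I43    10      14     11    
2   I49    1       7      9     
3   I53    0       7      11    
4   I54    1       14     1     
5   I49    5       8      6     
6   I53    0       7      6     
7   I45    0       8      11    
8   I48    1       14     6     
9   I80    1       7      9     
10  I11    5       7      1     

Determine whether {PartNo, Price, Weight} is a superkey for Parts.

Rows 2 and 9 have the same {PartNo, Price, Weight} value (PartNo=1, Price=7, Weight=9) but are distinct tuples, so {PartNo, Price, Weight} does not determine every attribute — not a superkey.

No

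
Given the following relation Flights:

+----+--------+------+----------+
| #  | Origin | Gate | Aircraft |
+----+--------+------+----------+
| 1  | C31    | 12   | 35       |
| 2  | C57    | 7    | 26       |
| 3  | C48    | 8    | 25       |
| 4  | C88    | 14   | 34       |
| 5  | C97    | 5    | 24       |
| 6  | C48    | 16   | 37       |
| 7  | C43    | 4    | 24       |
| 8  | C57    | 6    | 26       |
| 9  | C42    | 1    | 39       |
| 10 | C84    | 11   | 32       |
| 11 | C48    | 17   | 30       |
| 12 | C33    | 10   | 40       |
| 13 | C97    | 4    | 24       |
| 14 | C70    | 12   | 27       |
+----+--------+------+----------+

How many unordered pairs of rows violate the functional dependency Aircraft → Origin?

2

Aircraft=26: all 2 rows agree on Origin — 0 pairs.
Aircraft=24: violating pairs (5,7), (7,13) — 2 pairs.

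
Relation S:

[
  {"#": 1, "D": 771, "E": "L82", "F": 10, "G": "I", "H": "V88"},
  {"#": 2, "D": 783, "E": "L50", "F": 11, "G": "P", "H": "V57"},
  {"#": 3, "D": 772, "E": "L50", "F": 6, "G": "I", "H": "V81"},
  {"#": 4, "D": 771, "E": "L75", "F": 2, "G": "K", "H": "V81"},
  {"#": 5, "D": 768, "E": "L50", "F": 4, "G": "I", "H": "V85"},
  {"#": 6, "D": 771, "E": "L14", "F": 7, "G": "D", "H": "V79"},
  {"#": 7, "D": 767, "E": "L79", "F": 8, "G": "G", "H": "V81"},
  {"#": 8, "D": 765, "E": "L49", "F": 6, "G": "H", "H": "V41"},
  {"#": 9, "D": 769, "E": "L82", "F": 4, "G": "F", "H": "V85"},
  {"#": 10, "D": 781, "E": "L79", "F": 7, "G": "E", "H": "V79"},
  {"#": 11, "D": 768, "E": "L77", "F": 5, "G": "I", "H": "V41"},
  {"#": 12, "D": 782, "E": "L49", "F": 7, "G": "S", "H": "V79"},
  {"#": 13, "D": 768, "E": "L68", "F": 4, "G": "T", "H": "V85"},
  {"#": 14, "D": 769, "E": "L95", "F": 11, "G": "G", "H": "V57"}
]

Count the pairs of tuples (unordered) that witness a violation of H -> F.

H=V57: all 2 rows agree on F — 0 pairs.
H=V81: violating pairs (3,4), (3,7), (4,7) — 3 pairs.
H=V85: all 3 rows agree on F — 0 pairs.
H=V79: all 3 rows agree on F — 0 pairs.
H=V41: violating pairs (8,11) — 1 pair.

4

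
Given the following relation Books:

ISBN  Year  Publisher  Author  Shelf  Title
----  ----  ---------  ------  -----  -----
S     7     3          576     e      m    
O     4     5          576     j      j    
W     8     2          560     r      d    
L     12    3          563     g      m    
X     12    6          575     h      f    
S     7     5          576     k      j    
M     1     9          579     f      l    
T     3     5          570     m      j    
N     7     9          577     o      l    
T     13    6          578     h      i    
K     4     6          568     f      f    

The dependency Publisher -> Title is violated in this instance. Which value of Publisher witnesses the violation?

Publisher=3: 2 rows → Title = m, m ✓
Publisher=5: 3 rows → Title = j, j, j ✓
Publisher=2: 1 row → Title = d ✓
Publisher=6: 3 rows → Title takes values {f, i} — violation
Publisher=9: 2 rows → Title = l, l ✓
The only Publisher value with inconsistent Title is Publisher=6.

6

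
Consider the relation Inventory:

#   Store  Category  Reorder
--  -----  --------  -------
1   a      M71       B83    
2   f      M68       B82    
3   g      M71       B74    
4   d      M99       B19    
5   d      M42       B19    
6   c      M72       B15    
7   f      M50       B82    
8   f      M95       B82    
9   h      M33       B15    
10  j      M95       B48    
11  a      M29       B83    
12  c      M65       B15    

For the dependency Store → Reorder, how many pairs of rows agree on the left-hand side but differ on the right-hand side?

0

Store=a: all 2 rows agree on Reorder — 0 pairs.
Store=f: all 3 rows agree on Reorder — 0 pairs.
Store=d: all 2 rows agree on Reorder — 0 pairs.
Store=c: all 2 rows agree on Reorder — 0 pairs.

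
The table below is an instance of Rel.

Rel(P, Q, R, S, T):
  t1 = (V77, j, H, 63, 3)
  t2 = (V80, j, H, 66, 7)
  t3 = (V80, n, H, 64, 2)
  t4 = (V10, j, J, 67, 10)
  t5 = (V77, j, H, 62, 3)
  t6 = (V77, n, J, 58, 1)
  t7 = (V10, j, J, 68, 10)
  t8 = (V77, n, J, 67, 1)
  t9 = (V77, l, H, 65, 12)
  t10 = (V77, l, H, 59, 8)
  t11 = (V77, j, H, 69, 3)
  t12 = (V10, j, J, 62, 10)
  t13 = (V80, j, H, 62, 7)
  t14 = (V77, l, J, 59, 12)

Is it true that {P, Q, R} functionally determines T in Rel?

No

(P=V77, Q=j, R=H): rows 1, 5, 11 → T = 3, 3, 3 ✓
(P=V80, Q=j, R=H): rows 2, 13 → T = 7, 7 ✓
(P=V80, Q=n, R=H): row 3 → T = 2 ✓
(P=V10, Q=j, R=J): rows 4, 7, 12 → T = 10, 10, 10 ✓
(P=V77, Q=n, R=J): rows 6, 8 → T = 1, 1 ✓
(P=V77, Q=l, R=H): rows 9, 10 → T takes values {12, 8} — violation
(P=V77, Q=l, R=J): row 14 → T = 12 ✓
Two rows agree on {P, Q, R} but differ on T, so {P, Q, R} → T does not hold.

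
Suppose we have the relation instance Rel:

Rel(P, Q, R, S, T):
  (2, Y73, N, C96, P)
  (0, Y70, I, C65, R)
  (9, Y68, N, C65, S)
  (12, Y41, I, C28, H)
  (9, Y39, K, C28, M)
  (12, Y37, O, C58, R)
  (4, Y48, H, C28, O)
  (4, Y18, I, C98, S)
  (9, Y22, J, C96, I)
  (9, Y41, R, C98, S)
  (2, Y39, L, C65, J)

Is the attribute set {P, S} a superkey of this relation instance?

All 11 rows have distinct {P, S} values, so {P, S} → (all attributes) holds and {P, S} is a superkey.

Yes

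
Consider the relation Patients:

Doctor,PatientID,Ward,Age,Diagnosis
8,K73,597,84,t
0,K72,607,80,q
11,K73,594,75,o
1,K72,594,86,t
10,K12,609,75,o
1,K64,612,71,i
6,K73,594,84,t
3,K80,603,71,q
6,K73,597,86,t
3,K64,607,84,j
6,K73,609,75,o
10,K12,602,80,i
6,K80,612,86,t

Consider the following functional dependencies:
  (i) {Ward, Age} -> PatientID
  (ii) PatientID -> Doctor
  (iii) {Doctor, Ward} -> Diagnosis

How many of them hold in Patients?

(i) {Ward, Age} -> PatientID: (Ward=609, Age=75): 2 rows → PatientID takes values {K12, K73} — violation — fails.
(ii) PatientID -> Doctor: PatientID=K73: 5 rows → Doctor takes values {8, 11, 6} — violation; PatientID=K72: 2 rows → Doctor takes values {0, 1} — violation; PatientID=K64: 2 rows → Doctor takes values {1, 3} — violation; PatientID=K80: 2 rows → Doctor takes values {3, 6} — violation — fails.
(iii) {Doctor, Ward} -> Diagnosis: every LHS value maps to a single RHS value — holds.
1 of the 3 dependencies holds.

1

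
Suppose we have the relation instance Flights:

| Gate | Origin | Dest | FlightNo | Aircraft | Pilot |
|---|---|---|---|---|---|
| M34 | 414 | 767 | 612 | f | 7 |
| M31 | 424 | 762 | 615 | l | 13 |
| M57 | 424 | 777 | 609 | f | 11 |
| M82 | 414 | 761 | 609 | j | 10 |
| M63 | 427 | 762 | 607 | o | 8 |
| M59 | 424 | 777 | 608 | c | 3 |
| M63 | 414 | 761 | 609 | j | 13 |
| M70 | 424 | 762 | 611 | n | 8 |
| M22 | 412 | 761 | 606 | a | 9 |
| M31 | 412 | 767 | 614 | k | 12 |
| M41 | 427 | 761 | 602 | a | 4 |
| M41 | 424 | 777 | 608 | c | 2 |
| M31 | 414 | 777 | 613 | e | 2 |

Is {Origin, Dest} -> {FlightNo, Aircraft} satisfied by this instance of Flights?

No

(Origin=414, Dest=767): 1 row → {FlightNo,Aircraft} = (612, f) ✓
(Origin=424, Dest=762): 2 rows → {FlightNo,Aircraft} takes values {(615, l), (611, n)} — violation
(Origin=424, Dest=777): 3 rows → {FlightNo,Aircraft} takes values {(609, f), (608, c)} — violation
(Origin=414, Dest=761): 2 rows → {FlightNo,Aircraft} = (609, j), (609, j) ✓
(Origin=427, Dest=762): 1 row → {FlightNo,Aircraft} = (607, o) ✓
(Origin=412, Dest=761): 1 row → {FlightNo,Aircraft} = (606, a) ✓
(Origin=412, Dest=767): 1 row → {FlightNo,Aircraft} = (614, k) ✓
(Origin=427, Dest=761): 1 row → {FlightNo,Aircraft} = (602, a) ✓
(Origin=414, Dest=777): 1 row → {FlightNo,Aircraft} = (613, e) ✓
Two rows agree on {Origin, Dest} but differ on {FlightNo, Aircraft}, so {Origin, Dest} -> {FlightNo, Aircraft} does not hold.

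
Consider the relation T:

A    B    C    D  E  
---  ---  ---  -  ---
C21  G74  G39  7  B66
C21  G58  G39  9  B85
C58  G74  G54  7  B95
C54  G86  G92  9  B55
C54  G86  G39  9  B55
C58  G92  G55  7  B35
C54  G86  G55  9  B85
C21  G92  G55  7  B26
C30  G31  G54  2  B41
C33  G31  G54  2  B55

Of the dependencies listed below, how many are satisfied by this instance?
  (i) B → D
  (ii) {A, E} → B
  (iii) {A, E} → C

(i) B → D: every LHS value maps to a single RHS value — holds.
(ii) {A, E} → B: every LHS value maps to a single RHS value — holds.
(iii) {A, E} → C: (A=C54, E=B55): 2 rows → C takes values {G92, G39} — violation — fails.
2 of the 3 dependencies hold.

2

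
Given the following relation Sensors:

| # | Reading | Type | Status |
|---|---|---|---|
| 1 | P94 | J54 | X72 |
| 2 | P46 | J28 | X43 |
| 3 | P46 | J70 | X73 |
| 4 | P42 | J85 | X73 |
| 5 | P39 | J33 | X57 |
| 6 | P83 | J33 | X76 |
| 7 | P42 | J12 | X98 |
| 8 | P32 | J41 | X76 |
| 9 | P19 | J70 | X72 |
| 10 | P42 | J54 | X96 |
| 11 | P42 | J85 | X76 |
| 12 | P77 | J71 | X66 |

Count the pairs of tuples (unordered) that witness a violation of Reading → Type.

Reading=P46: violating pairs (2,3) — 1 pair.
Reading=P42: violating pairs (4,7), (4,10), (7,10), (7,11), (10,11) — 5 pairs.

6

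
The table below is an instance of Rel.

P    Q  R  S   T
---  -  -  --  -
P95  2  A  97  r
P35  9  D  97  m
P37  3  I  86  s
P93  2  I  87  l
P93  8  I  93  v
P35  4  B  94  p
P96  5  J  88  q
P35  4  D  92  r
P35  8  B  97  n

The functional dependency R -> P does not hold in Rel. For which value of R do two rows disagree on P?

R=A: 1 row → P = P95 ✓
R=D: 2 rows → P = P35, P35 ✓
R=I: 3 rows → P takes values {P37, P93} — violation
R=B: 2 rows → P = P35, P35 ✓
R=J: 1 row → P = P96 ✓
The only R value with inconsistent P is R=I.

I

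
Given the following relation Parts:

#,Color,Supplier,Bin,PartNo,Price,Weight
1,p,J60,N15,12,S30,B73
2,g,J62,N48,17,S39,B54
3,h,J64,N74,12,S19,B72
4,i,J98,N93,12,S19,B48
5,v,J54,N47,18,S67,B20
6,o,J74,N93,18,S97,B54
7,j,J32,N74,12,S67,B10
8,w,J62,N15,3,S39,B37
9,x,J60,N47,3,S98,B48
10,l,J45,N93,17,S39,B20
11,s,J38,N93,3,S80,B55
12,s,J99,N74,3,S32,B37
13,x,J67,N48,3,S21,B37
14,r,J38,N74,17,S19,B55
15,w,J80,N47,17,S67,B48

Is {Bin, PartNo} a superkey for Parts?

No

Rows 3 and 7 have the same {Bin, PartNo} value (Bin=N74, PartNo=12) but are distinct tuples, so {Bin, PartNo} does not determine every attribute — not a superkey.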